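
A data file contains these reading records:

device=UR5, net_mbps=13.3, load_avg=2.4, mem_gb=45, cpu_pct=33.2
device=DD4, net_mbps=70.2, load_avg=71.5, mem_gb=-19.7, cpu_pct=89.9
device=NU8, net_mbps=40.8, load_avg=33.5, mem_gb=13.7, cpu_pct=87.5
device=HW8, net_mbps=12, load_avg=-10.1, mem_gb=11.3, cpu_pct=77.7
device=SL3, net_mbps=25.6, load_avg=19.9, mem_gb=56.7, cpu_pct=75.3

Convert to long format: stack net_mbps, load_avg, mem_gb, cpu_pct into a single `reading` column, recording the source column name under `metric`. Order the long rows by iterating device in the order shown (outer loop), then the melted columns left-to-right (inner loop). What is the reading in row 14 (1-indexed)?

20 rows total (5 × 4). Row 14: index ⌊(14-1)/4⌋ = 3 into device → HW8; (14-1) mod 4 = 1 into the melted columns → load_avg.
So row 14 is (HW8, load_avg, -10.1); reading = -10.1.

-10.1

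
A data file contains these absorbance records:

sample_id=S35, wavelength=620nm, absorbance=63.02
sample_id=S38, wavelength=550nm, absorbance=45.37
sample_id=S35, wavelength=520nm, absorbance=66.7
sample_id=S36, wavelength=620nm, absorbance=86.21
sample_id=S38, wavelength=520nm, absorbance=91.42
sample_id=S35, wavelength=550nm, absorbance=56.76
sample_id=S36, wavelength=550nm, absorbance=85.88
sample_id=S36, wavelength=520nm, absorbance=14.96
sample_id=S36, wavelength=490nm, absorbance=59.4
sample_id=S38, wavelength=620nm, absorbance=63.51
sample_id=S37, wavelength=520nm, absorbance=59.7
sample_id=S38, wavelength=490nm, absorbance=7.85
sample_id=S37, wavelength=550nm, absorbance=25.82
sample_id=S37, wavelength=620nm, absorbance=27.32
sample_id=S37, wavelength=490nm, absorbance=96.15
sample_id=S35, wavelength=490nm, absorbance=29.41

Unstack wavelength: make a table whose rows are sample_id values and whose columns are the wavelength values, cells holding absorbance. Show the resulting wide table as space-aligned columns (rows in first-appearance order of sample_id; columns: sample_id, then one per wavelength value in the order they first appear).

sample_id  620nm  550nm  520nm  490nm
S35        63.02  56.76  66.7   29.41
S38        63.51  45.37  91.42  7.85 
S36        86.21  85.88  14.96  59.4 
S37        27.32  25.82  59.7   96.15

Columns: sample_id plus the 4 distinct wavelength values (620nm, 550nm, 520nm, 490nm).
For example, row S35 column 620nm takes absorbance=63.02 from the long row (S35, 620nm).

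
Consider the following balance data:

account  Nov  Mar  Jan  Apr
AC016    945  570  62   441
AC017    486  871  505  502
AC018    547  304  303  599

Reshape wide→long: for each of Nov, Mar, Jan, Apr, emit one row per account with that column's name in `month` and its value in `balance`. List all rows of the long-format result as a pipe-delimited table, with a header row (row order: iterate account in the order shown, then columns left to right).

Each (account, column) pair becomes one row: 3 × 4 = 12 rows.
For example, (AC016, Nov) → balance=945.

| account | month | balance |
| AC016 | Nov | 945 |
| AC016 | Mar | 570 |
| AC016 | Jan | 62 |
| AC016 | Apr | 441 |
| AC017 | Nov | 486 |
| AC017 | Mar | 871 |
| AC017 | Jan | 505 |
| AC017 | Apr | 502 |
| AC018 | Nov | 547 |
| AC018 | Mar | 304 |
| AC018 | Jan | 303 |
| AC018 | Apr | 599 |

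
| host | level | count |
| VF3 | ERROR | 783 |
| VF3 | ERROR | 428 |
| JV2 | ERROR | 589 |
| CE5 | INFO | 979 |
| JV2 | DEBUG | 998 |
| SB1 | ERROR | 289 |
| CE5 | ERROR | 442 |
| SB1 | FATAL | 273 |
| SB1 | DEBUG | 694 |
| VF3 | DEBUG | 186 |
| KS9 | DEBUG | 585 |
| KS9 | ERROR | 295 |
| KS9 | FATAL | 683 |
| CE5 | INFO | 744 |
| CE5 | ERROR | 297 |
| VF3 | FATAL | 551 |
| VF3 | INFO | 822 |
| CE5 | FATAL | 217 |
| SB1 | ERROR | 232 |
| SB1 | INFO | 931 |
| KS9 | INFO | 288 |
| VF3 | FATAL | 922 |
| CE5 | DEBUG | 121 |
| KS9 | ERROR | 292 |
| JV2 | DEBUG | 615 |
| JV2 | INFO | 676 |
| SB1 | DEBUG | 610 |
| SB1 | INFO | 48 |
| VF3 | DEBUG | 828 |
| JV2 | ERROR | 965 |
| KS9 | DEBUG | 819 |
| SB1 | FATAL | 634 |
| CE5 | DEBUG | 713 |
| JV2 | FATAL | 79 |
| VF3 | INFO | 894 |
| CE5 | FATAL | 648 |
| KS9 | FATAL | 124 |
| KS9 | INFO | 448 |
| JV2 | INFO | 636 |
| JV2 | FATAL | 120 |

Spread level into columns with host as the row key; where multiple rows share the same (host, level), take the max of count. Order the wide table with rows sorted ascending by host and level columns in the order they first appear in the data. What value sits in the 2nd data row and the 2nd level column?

676

With rows sorted ascending by host, row 2 is host=JV2. level columns in first-appearance order: ERROR, INFO, DEBUG, FATAL; column 2 is INFO.
Long rows with host=JV2, level=INFO: max(676, 636) = 676.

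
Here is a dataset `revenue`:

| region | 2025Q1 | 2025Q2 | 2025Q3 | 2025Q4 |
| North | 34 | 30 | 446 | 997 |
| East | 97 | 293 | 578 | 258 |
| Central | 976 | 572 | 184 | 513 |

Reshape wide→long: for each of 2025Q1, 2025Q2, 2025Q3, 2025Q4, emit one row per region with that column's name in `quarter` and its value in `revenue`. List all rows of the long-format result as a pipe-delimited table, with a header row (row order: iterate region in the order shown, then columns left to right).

Each (region, column) pair becomes one row: 3 × 4 = 12 rows.
For example, (North, 2025Q1) → revenue=34.

| region | quarter | revenue |
| North | 2025Q1 | 34 |
| North | 2025Q2 | 30 |
| North | 2025Q3 | 446 |
| North | 2025Q4 | 997 |
| East | 2025Q1 | 97 |
| East | 2025Q2 | 293 |
| East | 2025Q3 | 578 |
| East | 2025Q4 | 258 |
| Central | 2025Q1 | 976 |
| Central | 2025Q2 | 572 |
| Central | 2025Q3 | 184 |
| Central | 2025Q4 | 513 |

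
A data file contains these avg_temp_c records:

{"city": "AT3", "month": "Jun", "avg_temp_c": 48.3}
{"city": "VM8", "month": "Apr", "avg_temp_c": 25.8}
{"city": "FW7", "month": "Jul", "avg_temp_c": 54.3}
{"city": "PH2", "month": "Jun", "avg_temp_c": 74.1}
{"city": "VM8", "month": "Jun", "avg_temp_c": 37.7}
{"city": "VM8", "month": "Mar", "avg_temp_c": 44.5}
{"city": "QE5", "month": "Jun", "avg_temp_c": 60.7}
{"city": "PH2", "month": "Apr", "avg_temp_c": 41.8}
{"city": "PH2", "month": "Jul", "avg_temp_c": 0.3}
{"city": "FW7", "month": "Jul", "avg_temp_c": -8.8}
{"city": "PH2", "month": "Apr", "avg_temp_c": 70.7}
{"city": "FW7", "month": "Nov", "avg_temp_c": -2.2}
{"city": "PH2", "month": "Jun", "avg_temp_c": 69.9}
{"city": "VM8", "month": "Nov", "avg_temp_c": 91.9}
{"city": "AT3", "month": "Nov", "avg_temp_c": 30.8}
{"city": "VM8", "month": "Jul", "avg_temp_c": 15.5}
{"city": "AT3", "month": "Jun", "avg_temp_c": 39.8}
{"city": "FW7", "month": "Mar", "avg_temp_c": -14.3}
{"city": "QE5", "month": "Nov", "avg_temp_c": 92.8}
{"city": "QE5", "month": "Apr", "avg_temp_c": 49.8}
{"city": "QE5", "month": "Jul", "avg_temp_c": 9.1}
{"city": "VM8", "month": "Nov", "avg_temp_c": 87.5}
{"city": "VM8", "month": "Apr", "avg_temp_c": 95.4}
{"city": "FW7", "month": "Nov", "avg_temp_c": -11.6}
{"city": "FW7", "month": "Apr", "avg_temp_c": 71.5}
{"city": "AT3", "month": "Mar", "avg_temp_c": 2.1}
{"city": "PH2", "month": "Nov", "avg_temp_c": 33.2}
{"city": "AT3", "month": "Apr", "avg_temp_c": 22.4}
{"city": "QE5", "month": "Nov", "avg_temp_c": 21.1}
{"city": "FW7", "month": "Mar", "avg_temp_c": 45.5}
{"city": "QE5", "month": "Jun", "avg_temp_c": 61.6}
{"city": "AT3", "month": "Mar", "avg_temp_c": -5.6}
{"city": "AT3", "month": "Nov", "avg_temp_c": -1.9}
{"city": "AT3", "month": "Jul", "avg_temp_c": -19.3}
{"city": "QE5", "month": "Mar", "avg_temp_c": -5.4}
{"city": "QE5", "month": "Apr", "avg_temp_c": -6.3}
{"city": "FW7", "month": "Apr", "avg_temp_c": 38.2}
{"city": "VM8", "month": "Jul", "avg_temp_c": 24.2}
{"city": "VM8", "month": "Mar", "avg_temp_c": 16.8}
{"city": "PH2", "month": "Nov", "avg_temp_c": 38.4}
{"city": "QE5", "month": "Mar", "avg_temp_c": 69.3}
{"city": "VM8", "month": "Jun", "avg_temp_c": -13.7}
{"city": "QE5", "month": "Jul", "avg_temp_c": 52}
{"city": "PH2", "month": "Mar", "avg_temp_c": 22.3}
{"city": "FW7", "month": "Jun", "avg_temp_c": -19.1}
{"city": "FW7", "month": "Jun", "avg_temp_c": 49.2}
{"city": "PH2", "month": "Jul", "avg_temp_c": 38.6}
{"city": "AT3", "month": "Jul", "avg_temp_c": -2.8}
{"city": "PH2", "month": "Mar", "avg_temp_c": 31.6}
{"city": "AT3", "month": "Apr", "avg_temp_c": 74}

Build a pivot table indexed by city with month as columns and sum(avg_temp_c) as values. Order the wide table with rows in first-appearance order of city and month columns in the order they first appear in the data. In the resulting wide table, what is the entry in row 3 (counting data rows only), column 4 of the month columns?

31.2

With rows in first-appearance order of city, row 3 is city=FW7. month columns in first-appearance order: Jun, Apr, Jul, Mar, Nov; column 4 is Mar.
Long rows with city=FW7, month=Mar: -14.3 + 45.5 = 31.2.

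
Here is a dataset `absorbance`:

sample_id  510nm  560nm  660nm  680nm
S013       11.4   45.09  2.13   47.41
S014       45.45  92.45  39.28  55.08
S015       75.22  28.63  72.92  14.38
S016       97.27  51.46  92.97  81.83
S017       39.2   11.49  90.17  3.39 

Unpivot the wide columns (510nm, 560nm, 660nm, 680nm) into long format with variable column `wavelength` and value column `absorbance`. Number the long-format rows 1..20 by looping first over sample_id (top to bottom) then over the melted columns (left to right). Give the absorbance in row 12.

14.38

20 rows total (5 × 4). Row 12: index ⌊(12-1)/4⌋ = 2 into sample_id → S015; (12-1) mod 4 = 3 into the melted columns → 680nm.
So row 12 is (S015, 680nm, 14.38); absorbance = 14.38.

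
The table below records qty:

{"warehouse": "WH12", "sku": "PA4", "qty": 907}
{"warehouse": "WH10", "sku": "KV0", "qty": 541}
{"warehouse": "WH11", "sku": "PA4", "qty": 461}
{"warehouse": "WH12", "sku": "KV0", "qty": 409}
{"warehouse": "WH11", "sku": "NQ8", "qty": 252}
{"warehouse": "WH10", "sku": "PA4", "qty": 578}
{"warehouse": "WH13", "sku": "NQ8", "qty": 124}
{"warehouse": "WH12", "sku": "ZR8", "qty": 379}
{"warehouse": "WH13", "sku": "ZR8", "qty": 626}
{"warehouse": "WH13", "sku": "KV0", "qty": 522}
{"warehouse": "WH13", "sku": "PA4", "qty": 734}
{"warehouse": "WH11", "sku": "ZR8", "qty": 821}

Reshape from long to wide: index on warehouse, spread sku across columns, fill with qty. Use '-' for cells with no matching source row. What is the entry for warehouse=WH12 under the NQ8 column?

No long-format row has warehouse=WH12 and sku=NQ8, so the cell is -.

-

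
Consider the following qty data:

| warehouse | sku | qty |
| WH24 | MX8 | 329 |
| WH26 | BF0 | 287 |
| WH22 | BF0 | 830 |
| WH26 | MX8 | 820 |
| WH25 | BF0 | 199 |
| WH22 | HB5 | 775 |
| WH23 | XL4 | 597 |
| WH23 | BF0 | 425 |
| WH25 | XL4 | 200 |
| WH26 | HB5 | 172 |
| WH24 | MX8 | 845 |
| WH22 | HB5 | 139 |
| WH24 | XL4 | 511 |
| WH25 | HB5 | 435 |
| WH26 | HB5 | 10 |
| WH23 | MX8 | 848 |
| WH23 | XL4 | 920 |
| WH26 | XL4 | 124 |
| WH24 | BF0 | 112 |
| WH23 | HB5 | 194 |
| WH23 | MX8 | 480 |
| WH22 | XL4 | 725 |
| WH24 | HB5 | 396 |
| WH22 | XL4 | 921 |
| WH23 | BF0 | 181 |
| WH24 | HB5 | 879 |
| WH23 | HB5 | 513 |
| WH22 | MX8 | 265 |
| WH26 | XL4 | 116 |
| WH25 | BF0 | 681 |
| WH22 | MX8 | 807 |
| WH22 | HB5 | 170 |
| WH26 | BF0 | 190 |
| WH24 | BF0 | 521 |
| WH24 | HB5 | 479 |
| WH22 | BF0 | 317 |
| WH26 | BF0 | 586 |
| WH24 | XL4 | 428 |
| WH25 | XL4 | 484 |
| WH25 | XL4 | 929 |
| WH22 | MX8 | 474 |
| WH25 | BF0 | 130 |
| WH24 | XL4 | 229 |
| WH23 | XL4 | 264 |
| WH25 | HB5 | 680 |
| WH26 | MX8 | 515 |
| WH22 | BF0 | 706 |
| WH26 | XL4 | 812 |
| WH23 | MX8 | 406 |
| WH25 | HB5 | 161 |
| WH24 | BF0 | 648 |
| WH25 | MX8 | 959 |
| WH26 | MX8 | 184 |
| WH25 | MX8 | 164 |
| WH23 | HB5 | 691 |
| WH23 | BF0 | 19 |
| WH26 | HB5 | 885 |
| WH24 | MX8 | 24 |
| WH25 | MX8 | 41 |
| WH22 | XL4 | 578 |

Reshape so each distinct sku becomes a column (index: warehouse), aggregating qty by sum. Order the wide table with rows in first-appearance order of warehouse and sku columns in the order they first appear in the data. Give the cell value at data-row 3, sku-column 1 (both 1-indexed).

With rows in first-appearance order of warehouse, row 3 is warehouse=WH22. sku columns in first-appearance order: MX8, BF0, HB5, XL4; column 1 is MX8.
Long rows with warehouse=WH22, sku=MX8: 265 + 807 + 474 = 1546.

1546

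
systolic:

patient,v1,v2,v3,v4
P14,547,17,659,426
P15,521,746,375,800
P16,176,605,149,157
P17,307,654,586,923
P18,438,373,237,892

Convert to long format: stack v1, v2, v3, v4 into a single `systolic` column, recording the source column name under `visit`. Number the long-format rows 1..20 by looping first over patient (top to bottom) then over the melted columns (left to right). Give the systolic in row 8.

20 rows total (5 × 4). Row 8: index ⌊(8-1)/4⌋ = 1 into patient → P15; (8-1) mod 4 = 3 into the melted columns → v4.
So row 8 is (P15, v4, 800); systolic = 800.

800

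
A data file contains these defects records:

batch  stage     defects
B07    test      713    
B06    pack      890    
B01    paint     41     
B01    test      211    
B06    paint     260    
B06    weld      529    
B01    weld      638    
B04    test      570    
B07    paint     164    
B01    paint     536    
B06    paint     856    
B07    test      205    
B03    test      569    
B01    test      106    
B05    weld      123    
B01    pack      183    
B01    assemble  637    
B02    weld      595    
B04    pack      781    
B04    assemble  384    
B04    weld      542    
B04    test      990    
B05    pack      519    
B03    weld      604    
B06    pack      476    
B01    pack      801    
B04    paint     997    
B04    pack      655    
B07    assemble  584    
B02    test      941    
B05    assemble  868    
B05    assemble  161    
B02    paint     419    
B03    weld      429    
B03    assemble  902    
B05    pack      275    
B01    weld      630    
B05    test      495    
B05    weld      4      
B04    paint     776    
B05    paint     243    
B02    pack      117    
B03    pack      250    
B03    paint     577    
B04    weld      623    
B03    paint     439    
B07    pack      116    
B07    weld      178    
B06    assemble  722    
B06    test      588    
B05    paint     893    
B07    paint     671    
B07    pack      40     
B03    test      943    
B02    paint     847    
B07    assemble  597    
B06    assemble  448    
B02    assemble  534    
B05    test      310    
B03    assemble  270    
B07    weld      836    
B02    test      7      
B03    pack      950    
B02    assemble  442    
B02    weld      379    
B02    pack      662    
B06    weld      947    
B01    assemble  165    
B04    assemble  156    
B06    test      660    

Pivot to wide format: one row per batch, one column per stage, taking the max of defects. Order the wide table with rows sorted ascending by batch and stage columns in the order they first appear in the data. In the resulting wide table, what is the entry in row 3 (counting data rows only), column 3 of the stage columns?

With rows sorted ascending by batch, row 3 is batch=B03. stage columns in first-appearance order: test, pack, paint, weld, assemble; column 3 is paint.
Long rows with batch=B03, stage=paint: max(577, 439) = 577.

577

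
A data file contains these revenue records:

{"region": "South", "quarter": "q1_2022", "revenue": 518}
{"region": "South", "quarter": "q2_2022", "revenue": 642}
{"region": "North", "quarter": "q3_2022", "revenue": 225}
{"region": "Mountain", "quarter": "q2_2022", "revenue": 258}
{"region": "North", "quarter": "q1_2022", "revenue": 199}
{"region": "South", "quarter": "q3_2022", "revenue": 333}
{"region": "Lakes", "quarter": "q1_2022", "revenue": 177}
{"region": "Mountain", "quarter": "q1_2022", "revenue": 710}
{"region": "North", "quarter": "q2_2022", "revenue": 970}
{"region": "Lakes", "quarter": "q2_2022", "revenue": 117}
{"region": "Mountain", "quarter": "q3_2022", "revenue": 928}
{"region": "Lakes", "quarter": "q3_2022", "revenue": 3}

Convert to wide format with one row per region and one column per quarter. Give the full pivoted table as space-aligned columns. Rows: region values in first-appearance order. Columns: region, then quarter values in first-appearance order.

region    q1_2022  q2_2022  q3_2022
South     518      642      333    
North     199      970      225    
Mountain  710      258      928    
Lakes     177      117      3      

Columns: region plus the 3 distinct quarter values (q1_2022, q2_2022, q3_2022).
For example, row South column q1_2022 takes revenue=518 from the long row (South, q1_2022).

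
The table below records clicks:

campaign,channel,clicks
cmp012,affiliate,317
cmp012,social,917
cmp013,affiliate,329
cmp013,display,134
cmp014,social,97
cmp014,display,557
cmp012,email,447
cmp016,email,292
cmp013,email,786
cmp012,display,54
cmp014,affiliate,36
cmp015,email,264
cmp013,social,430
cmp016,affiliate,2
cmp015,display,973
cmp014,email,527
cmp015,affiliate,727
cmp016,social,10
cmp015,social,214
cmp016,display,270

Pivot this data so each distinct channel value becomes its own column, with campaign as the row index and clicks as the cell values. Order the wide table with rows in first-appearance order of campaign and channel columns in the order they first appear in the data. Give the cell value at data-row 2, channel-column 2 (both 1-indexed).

With rows in first-appearance order of campaign, row 2 is campaign=cmp013. channel columns in first-appearance order: affiliate, social, display, email; column 2 is social.
Long rows with campaign=cmp013, channel=social: clicks = 430.

430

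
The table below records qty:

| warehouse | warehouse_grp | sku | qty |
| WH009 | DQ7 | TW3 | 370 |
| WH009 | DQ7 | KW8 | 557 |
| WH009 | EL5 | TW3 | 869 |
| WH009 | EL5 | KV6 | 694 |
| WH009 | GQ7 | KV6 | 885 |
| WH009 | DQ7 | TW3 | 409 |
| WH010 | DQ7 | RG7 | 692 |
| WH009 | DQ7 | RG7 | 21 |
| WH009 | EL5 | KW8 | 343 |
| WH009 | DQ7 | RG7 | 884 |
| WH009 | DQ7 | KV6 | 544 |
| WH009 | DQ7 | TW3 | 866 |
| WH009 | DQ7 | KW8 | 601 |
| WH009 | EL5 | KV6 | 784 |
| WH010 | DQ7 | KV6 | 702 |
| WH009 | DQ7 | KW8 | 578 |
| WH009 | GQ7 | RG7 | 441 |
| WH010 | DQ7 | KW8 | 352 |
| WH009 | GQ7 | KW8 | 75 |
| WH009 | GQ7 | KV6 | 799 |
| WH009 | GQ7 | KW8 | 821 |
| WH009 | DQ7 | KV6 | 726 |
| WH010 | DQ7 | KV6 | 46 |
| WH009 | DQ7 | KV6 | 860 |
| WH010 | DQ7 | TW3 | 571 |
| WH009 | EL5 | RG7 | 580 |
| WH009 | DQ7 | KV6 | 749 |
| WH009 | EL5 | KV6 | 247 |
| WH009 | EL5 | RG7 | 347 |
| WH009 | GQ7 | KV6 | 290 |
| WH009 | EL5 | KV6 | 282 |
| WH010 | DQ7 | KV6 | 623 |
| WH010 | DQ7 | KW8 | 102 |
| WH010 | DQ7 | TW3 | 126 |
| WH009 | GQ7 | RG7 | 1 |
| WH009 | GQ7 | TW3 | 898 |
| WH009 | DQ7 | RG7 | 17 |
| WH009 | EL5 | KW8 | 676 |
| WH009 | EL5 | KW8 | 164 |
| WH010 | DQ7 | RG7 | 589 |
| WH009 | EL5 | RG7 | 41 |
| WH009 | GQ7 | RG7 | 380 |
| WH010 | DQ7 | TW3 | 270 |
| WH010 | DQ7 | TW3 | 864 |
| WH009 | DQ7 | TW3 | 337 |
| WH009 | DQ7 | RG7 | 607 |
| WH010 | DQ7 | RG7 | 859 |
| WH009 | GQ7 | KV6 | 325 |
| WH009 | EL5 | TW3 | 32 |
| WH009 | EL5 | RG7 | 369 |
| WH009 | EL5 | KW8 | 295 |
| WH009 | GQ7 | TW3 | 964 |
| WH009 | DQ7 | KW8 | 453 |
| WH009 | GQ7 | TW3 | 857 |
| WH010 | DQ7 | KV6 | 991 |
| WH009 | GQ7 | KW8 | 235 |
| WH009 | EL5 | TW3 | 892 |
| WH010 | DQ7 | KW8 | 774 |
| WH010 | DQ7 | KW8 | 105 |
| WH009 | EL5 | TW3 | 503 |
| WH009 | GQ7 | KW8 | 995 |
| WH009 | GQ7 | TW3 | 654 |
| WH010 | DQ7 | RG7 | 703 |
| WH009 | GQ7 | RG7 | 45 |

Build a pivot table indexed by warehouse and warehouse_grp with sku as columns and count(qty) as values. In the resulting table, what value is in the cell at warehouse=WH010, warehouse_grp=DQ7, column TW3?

4

Rows with warehouse=WH010, warehouse_grp=DQ7 and sku=TW3: qty values are 571, 126, 270, 864.
4 rows match — count = 4.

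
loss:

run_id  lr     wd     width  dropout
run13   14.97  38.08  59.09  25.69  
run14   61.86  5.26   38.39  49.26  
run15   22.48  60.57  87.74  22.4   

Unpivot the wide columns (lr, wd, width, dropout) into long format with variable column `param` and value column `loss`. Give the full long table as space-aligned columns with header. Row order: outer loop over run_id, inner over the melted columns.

Each (run_id, column) pair becomes one row: 3 × 4 = 12 rows.
For example, (run13, lr) → loss=14.97.

run_id  param    loss 
run13   lr       14.97
run13   wd       38.08
run13   width    59.09
run13   dropout  25.69
run14   lr       61.86
run14   wd       5.26 
run14   width    38.39
run14   dropout  49.26
run15   lr       22.48
run15   wd       60.57
run15   width    87.74
run15   dropout  22.4 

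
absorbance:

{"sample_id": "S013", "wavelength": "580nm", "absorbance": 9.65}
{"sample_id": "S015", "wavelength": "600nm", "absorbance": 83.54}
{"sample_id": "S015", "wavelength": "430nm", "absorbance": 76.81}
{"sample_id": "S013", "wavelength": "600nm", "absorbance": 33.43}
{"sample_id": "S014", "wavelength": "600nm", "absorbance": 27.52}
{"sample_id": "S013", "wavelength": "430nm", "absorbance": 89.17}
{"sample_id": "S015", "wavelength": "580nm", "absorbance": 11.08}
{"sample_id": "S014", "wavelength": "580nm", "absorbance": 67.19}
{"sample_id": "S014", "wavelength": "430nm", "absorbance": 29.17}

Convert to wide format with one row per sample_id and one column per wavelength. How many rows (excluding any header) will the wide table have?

3

3 distinct sample_id values → 3 rows.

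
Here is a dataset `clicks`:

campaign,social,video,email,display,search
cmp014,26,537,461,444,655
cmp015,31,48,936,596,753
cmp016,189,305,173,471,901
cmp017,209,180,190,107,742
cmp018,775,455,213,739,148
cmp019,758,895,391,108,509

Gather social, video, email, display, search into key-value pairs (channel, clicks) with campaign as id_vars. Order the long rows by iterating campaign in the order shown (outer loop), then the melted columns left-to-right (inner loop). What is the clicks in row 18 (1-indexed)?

30 rows total (6 × 5). Row 18: index ⌊(18-1)/5⌋ = 3 into campaign → cmp017; (18-1) mod 5 = 2 into the melted columns → email.
So row 18 is (cmp017, email, 190); clicks = 190.

190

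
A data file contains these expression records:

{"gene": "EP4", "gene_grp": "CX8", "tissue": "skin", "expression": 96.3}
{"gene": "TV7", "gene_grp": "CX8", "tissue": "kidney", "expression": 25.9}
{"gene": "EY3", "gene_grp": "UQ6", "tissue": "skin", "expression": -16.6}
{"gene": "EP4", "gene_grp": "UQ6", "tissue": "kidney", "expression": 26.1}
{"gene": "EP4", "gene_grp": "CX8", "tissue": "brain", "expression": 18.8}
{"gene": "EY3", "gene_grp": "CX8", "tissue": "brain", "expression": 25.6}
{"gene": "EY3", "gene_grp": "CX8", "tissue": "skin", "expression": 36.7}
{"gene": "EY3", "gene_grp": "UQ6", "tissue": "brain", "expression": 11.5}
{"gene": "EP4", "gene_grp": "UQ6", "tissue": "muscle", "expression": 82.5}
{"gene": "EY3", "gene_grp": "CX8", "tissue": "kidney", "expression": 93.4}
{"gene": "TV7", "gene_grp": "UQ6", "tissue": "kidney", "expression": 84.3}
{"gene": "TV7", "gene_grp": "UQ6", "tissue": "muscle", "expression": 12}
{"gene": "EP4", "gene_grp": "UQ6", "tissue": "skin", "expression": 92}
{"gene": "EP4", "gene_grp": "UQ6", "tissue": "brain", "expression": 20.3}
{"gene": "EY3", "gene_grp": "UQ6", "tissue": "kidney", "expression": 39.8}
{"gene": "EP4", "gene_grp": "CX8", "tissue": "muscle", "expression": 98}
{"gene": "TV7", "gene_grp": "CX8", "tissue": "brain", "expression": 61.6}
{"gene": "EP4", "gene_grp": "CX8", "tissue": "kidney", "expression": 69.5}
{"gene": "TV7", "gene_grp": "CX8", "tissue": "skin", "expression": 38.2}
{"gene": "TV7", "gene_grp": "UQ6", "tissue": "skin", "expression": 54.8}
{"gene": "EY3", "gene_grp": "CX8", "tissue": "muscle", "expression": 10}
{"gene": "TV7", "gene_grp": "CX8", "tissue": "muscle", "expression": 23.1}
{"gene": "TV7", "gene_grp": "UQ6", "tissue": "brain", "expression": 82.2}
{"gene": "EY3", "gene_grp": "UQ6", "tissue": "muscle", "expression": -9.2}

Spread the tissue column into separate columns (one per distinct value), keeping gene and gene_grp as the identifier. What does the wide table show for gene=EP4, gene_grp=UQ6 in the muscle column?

Wide layout: rows indexed by gene and gene_grp, columns are the 4 distinct tissue values (skin, kidney, brain, muscle).
Cell (gene=EP4, gene_grp=UQ6, tissue=muscle) draws from the long row where gene=EP4, gene_grp=UQ6 and tissue=muscle, which has expression=82.5.

82.5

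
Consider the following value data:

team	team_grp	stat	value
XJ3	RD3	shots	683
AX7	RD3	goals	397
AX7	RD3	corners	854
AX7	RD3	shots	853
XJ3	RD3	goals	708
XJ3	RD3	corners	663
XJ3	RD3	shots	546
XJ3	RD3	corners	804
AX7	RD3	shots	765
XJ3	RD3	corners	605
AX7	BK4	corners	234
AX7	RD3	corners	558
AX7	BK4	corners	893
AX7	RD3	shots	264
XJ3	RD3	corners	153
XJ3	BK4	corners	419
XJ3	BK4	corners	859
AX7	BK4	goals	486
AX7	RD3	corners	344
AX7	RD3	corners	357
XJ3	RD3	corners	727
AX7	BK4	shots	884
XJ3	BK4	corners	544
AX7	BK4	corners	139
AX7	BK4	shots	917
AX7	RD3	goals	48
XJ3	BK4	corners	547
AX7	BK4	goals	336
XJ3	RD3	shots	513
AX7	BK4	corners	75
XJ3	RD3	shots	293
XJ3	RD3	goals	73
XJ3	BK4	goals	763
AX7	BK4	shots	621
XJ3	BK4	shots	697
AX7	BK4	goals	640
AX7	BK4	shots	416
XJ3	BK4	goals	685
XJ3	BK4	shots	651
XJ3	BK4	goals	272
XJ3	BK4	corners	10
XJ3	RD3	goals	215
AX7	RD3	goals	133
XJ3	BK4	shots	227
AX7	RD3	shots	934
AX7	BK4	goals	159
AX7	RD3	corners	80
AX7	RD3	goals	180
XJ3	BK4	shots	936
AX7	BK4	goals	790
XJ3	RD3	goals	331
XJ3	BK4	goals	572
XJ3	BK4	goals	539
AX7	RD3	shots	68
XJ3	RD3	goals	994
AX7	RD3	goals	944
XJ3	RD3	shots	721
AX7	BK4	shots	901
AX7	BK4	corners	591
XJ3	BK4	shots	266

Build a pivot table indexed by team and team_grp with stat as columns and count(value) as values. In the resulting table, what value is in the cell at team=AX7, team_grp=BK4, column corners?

5

Rows with team=AX7, team_grp=BK4 and stat=corners: value values are 234, 893, 139, 75, 591.
5 rows match — count = 5.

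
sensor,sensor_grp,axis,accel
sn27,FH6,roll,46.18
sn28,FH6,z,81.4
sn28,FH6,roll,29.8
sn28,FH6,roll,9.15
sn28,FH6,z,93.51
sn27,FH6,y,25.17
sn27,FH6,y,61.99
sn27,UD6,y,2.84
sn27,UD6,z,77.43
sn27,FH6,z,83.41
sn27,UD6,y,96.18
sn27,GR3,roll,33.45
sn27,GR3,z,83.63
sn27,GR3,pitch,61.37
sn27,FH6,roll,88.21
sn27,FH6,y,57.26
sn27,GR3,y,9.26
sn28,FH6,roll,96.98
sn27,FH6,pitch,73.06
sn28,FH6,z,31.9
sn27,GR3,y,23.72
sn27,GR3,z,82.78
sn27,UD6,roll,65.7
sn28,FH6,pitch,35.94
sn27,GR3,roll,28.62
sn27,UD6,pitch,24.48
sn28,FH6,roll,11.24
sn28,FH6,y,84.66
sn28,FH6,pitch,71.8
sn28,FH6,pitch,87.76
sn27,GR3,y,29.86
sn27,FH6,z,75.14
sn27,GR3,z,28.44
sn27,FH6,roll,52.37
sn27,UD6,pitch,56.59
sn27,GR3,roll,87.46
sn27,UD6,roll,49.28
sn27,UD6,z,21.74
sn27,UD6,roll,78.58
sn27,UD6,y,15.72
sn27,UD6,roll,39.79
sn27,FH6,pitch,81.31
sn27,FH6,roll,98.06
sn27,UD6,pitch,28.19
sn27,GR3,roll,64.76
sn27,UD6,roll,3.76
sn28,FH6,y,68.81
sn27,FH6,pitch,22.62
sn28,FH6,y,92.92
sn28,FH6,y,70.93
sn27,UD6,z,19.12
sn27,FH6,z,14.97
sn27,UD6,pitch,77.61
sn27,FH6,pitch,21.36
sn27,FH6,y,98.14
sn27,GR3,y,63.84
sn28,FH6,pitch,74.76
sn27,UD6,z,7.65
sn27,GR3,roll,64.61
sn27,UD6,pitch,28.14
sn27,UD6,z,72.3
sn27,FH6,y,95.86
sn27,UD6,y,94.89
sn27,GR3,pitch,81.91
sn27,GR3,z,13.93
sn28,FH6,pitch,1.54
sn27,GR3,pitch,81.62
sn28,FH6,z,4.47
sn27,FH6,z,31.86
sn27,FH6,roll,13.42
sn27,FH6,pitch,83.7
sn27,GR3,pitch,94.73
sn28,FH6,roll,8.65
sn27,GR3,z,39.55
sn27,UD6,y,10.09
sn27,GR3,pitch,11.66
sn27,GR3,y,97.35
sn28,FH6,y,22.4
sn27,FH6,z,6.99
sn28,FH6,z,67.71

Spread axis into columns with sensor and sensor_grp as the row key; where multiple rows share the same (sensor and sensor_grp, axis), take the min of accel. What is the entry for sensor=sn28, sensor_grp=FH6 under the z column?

4.47

Rows with sensor=sn28, sensor_grp=FH6 and axis=z: accel values are 81.4, 93.51, 31.9, 4.47, 67.71.
min(81.4, 93.51, 31.9, 4.47, 67.71) = 4.47.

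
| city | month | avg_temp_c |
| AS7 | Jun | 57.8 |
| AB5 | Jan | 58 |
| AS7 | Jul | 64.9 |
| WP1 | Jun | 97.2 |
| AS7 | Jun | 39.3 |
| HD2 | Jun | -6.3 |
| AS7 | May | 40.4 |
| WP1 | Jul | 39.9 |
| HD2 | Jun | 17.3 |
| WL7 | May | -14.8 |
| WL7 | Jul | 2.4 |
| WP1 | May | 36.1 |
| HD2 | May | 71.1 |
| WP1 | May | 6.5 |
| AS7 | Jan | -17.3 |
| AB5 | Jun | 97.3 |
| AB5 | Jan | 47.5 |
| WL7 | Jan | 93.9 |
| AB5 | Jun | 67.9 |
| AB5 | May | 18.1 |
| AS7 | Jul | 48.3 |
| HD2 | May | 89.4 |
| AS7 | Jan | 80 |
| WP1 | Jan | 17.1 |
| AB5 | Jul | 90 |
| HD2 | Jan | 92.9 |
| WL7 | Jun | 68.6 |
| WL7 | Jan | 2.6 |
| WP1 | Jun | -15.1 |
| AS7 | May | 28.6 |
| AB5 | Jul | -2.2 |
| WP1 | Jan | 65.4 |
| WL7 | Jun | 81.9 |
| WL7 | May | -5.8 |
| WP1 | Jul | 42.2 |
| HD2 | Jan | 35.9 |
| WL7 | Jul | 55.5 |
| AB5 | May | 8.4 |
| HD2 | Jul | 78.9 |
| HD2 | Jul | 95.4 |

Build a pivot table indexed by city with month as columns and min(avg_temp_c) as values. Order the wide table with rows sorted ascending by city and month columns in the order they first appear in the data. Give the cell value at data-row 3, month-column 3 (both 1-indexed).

With rows sorted ascending by city, row 3 is city=HD2. month columns in first-appearance order: Jun, Jan, Jul, May; column 3 is Jul.
Long rows with city=HD2, month=Jul: min(78.9, 95.4) = 78.9.

78.9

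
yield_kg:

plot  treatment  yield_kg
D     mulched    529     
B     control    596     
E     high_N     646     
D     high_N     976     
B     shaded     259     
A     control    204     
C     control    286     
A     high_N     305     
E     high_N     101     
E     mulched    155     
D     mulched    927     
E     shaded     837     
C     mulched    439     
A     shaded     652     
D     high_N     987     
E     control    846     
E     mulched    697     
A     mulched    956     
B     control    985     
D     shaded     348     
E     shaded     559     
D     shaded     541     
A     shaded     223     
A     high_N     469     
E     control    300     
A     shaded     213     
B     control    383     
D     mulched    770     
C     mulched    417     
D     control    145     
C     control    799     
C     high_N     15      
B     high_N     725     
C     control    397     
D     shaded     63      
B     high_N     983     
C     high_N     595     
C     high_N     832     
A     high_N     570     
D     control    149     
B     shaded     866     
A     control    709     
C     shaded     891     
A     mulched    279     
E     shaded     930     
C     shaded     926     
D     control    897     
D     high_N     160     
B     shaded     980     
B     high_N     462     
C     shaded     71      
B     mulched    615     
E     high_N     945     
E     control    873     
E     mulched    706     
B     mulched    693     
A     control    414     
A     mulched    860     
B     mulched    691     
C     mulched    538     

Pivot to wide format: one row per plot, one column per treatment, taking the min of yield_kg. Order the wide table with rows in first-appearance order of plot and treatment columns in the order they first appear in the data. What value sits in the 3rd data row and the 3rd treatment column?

101

With rows in first-appearance order of plot, row 3 is plot=E. treatment columns in first-appearance order: mulched, control, high_N, shaded; column 3 is high_N.
Long rows with plot=E, treatment=high_N: min(646, 101, 945) = 101.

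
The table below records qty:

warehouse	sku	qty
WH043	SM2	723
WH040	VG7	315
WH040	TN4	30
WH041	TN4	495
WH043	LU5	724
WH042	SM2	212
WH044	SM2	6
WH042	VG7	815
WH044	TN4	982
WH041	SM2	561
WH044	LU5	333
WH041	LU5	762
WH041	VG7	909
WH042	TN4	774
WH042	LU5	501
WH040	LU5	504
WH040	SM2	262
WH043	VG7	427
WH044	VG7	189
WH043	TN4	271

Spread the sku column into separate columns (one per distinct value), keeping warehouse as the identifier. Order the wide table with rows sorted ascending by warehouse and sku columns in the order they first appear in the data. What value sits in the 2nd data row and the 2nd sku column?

909

With rows sorted ascending by warehouse, row 2 is warehouse=WH041. sku columns in first-appearance order: SM2, VG7, TN4, LU5; column 2 is VG7.
Long rows with warehouse=WH041, sku=VG7: qty = 909.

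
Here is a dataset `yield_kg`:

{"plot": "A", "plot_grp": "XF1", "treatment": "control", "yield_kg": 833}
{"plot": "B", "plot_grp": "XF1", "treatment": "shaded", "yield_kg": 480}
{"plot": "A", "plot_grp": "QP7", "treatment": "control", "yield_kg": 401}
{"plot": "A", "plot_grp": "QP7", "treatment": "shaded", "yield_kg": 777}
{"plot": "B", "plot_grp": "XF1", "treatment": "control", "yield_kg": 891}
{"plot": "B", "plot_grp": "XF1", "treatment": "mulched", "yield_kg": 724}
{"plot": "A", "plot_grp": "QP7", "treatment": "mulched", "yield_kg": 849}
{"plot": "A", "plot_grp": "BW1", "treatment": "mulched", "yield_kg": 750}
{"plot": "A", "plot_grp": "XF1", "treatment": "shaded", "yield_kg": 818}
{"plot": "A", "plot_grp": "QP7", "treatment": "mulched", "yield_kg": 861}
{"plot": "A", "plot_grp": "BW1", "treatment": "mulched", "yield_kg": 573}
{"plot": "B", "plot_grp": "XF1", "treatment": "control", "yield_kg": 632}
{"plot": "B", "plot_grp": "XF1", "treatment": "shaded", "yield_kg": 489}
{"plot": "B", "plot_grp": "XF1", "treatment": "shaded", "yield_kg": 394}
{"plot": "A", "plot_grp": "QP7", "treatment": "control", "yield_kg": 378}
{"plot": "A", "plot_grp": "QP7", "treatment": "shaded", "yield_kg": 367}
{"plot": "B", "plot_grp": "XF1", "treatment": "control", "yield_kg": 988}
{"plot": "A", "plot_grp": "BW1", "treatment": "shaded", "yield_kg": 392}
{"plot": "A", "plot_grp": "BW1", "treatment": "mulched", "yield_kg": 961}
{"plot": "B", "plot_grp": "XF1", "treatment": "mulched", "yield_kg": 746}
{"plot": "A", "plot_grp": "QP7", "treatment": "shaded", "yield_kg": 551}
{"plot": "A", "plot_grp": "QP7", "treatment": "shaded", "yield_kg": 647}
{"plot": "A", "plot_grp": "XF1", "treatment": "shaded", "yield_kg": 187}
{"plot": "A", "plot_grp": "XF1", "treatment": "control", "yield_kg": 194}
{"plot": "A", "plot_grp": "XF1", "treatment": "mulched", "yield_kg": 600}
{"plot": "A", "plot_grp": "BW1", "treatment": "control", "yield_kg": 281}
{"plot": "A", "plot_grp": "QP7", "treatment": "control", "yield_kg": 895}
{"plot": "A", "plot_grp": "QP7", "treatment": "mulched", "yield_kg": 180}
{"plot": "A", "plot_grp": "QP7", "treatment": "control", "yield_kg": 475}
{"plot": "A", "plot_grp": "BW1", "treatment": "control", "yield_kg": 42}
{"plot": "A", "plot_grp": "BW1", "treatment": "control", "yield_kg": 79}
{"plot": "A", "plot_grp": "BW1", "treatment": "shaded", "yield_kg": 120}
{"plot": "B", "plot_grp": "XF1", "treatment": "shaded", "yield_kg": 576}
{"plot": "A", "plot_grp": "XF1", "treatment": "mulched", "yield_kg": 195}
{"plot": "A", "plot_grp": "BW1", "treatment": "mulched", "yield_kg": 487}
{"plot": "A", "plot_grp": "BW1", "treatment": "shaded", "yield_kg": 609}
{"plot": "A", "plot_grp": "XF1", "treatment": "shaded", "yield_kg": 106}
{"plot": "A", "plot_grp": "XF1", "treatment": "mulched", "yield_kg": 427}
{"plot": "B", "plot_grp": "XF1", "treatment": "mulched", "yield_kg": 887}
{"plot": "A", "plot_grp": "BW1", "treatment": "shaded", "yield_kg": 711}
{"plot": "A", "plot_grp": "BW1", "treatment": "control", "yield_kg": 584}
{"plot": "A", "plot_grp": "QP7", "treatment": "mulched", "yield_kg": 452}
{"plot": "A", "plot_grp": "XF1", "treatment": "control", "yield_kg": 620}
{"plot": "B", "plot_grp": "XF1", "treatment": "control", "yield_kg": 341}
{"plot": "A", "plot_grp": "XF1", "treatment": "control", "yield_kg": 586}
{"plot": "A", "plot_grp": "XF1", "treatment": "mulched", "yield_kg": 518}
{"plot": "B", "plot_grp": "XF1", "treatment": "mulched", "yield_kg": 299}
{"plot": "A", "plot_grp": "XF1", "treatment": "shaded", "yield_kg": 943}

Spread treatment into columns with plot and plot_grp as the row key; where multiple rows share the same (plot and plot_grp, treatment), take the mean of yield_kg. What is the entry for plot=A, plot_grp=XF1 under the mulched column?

435

Rows with plot=A, plot_grp=XF1 and treatment=mulched: yield_kg values are 600, 195, 427, 518.
(600 + 195 + 427 + 518) / 4 = 435.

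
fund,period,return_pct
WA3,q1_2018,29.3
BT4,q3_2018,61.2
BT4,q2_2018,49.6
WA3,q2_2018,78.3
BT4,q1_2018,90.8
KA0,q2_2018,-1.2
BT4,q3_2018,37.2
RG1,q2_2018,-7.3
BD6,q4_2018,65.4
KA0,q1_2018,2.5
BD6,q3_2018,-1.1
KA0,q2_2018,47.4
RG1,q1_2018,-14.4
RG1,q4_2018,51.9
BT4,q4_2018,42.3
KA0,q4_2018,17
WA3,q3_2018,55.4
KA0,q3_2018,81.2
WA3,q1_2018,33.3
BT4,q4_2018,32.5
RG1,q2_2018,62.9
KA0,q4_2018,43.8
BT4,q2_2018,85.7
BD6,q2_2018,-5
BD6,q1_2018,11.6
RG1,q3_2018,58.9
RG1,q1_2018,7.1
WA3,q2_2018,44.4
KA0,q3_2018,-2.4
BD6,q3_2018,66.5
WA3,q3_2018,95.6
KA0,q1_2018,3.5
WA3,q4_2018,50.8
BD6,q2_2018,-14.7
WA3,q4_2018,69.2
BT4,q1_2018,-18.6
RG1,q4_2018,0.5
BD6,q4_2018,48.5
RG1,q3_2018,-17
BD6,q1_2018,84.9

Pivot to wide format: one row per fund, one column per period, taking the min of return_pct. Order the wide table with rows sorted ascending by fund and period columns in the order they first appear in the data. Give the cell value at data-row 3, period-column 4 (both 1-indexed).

17

With rows sorted ascending by fund, row 3 is fund=KA0. period columns in first-appearance order: q1_2018, q3_2018, q2_2018, q4_2018; column 4 is q4_2018.
Long rows with fund=KA0, period=q4_2018: min(17, 43.8) = 17.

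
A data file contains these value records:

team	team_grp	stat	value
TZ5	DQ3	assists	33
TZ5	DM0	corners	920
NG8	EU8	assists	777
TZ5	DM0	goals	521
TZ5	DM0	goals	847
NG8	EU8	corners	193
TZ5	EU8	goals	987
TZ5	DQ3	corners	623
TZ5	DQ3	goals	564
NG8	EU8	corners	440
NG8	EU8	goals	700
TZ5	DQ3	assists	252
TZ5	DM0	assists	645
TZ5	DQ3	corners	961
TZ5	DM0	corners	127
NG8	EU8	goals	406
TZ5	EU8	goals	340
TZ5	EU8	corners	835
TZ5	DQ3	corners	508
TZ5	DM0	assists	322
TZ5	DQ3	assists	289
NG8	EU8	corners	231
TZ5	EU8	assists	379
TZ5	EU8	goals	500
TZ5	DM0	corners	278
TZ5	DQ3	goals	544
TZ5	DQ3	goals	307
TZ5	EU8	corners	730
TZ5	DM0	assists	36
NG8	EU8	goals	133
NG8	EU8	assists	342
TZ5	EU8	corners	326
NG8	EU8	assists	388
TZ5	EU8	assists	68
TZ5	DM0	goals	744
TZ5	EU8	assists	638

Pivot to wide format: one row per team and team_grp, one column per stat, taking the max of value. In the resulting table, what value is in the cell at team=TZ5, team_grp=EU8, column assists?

638

Rows with team=TZ5, team_grp=EU8 and stat=assists: value values are 379, 68, 638.
max(379, 68, 638) = 638.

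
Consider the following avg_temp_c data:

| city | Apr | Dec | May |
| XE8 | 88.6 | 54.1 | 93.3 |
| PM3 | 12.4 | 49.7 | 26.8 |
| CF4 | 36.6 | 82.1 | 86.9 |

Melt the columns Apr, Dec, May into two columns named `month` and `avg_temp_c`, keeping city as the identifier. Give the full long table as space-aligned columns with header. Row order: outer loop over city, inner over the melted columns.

Each (city, column) pair becomes one row: 3 × 3 = 9 rows.
For example, (XE8, Apr) → avg_temp_c=88.6.

city  month  avg_temp_c
XE8   Apr    88.6      
XE8   Dec    54.1      
XE8   May    93.3      
PM3   Apr    12.4      
PM3   Dec    49.7      
PM3   May    26.8      
CF4   Apr    36.6      
CF4   Dec    82.1      
CF4   May    86.9      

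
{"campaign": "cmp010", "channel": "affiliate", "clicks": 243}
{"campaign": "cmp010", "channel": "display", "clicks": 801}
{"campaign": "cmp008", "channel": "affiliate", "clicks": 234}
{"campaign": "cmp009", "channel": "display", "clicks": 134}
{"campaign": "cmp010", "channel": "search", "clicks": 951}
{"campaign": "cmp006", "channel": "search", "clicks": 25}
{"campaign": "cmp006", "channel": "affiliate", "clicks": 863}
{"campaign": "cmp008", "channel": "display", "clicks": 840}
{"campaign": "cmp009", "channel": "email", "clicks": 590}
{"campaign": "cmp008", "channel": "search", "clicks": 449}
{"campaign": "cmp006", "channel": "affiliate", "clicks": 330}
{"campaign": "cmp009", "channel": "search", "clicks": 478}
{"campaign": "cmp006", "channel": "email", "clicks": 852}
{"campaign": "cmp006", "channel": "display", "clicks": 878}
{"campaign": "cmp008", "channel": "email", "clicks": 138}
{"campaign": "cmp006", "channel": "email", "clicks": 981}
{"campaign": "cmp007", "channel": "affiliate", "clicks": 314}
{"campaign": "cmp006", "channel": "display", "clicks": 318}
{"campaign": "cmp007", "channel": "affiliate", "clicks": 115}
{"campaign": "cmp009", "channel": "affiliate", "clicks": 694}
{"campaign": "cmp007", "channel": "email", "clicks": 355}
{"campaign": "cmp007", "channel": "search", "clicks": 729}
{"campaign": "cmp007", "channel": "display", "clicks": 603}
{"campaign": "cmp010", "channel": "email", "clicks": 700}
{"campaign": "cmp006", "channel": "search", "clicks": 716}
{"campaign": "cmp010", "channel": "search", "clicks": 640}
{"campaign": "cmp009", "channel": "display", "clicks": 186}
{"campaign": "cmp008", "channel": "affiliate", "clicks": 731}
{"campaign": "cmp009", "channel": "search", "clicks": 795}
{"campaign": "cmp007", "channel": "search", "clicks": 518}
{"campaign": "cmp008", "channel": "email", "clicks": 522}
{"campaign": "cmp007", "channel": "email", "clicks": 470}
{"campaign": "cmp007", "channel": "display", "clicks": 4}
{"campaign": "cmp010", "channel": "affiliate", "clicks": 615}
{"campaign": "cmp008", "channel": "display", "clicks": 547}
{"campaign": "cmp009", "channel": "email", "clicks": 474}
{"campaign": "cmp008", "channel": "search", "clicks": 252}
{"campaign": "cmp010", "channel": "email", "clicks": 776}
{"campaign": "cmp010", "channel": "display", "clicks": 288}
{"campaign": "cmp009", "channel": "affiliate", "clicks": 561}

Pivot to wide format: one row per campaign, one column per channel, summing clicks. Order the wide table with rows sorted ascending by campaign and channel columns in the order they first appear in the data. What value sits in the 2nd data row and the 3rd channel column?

With rows sorted ascending by campaign, row 2 is campaign=cmp007. channel columns in first-appearance order: affiliate, display, search, email; column 3 is search.
Long rows with campaign=cmp007, channel=search: 729 + 518 = 1247.

1247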